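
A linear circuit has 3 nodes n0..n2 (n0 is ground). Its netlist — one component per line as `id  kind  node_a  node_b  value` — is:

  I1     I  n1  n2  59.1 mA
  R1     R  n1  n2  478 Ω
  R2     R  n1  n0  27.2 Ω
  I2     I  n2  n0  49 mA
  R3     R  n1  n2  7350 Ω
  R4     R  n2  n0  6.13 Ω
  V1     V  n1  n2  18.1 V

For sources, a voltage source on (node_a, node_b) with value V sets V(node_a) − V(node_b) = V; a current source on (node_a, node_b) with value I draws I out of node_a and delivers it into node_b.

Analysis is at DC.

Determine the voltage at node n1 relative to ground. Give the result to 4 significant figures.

Element admittances at DC:
  I1: injects 0.0591 A into n2 (from n1)
  Y(R1) = 0.002092 S between n1,n2
  Y(R2) = 0.03676 S between n1,n0
  I2: injects 0.049 A into n0 (from n2)
  Y(R3) = 0.0001361 S between n1,n2
  Y(R4) = 0.1631 S between n2,n0
  V1: constraint V(n1)−V(n2) = 18.1
Assemble and solve the 3×3 MNA system:
  V(n1)=14.53  V(n2)=-3.574
  i(V1)=-0.6335

14.53 V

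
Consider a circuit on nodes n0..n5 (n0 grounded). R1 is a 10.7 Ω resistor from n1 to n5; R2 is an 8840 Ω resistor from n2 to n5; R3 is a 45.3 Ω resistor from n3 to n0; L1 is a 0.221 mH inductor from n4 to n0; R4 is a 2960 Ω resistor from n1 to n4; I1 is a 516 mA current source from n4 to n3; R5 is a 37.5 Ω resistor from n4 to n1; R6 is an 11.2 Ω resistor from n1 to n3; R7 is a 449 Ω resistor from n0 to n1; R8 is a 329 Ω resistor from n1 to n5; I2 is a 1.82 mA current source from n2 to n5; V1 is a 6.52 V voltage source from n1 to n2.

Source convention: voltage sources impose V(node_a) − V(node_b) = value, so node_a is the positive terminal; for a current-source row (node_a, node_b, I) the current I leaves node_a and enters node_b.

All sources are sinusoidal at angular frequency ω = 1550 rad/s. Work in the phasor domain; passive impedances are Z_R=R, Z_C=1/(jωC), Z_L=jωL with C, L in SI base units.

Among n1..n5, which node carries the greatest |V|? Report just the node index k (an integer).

3

Apply KCL at each of the 5 non-ground nodes and solve the resulting linear system.
Node n1: branches {R1, R4, R5, R6, R7, R8, V1} → V_1 = 8.815-0.05478j
Node n2: branches {R2, I2, V1} → V_2 = 2.295-0.05478j
Node n3: branches {R3, I1, R6} → V_3 = 11.70-0.04392j
Node n4: branches {L1, R4, I1, R5} → V_4 = -0.0003739-0.09521j
Node n5: branches {R1, R2, R8, I2} → V_5 = 8.826-0.05478j
Source currents: i(V1)=0.001081+0.000j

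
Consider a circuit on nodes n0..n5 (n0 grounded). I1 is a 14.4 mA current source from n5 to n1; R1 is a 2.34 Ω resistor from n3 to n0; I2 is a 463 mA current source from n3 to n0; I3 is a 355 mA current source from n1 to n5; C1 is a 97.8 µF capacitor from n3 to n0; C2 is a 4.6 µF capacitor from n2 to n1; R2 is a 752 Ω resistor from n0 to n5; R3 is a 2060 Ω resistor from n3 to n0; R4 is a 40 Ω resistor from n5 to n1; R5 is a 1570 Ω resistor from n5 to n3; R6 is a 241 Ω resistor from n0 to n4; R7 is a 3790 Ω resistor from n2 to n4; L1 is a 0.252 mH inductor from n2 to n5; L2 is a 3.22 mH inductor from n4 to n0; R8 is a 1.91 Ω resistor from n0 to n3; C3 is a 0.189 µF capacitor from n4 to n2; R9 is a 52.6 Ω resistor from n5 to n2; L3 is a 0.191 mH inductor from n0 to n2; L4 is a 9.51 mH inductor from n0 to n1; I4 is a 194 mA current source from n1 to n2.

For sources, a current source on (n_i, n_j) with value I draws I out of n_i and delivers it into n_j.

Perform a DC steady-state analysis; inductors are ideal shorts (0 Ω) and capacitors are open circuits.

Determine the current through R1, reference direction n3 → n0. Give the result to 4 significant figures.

Element admittances at DC:
  I1: injects 0.0144 A into n1 (from n5)
  Y(R1) = 0.4274 S between n3,n0
  I2: injects 0.463 A into n0 (from n3)
  I3: injects 0.355 A into n5 (from n1)
  Y(C1) = 0.000 S between n3,n0
  Y(C2) = 0.000 S between n2,n1
  Y(R2) = 0.001330 S between n0,n5
  Y(R3) = 0.0004854 S between n3,n0
  Y(R4) = 0.02500 S between n5,n1
  Y(R5) = 0.0006369 S between n5,n3
  Y(R6) = 0.004149 S between n0,n4
  Y(R7) = 0.0002639 S between n2,n4
  L1: short n2↔n5 (DC inductor)
  L2: short n4↔n0 (DC inductor)
  Y(R8) = 0.5236 S between n0,n3
  Y(C3) = 0.000 S between n4,n2
  Y(R9) = 0.01901 S between n5,n2
  L3: short n0↔n2 (DC inductor)
  L4: short n0↔n1 (DC inductor)
  I4: injects 0.194 A into n2 (from n1)
Assemble and solve the 9×9 MNA system:
  V(n1)=0.000  V(n2)=0.000  V(n3)=-0.4863  V(n4)=0.000  V(n5)=0.000
  i(L1)=-0.3403  i(L2)=0.000  i(L3)=-0.5343  i(L4)=0.5346

-0.2078 A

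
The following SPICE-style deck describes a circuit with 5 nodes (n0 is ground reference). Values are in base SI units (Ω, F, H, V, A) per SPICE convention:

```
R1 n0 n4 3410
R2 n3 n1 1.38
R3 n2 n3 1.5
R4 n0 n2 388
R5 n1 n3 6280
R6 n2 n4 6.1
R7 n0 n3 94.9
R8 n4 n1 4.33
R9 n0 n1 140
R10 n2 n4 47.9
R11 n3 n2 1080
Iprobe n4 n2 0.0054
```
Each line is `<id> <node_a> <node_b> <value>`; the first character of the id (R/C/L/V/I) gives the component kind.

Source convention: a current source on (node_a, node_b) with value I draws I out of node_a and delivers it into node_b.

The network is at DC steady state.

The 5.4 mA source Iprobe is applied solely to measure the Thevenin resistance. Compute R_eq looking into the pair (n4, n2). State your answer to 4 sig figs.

R_eq = 3.086 Ω

Apply KCL at each of the 4 non-ground nodes and solve the resulting linear system.
Node n1: branches {R2, R5, R8, R9} → V_1 = -0.002316
Node n2: branches {R3, R4, R6, R10, R11, Iprobe} → V_2 = 0.004317
Node n3: branches {R2, R3, R5, R7, R11} → V_3 = 0.0008577
Node n4: branches {R1, R6, R8, R10, Iprobe} → V_4 = -0.01235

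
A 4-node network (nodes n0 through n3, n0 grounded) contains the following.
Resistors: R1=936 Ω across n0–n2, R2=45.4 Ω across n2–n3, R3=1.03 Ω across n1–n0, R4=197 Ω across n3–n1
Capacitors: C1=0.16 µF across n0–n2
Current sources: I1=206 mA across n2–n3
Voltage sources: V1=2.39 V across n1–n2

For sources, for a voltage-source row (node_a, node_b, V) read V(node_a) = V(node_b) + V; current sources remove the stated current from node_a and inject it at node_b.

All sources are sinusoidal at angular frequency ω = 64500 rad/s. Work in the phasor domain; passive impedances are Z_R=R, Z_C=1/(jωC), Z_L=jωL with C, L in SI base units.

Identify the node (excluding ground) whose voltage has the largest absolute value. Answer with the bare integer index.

Apply KCL at each of the 3 non-ground nodes and solve the resulting linear system.
Node n1: branches {R3, R4, V1} → V_1 = 0.002896+0.02535j
Node n2: branches {R1, C1, R2, I1, V1} → V_2 = -2.387+0.02535j
Node n3: branches {R2, I1, R4} → V_3 = 5.661+0.02535j
Source currents: i(V1)=0.02591-0.02461j

3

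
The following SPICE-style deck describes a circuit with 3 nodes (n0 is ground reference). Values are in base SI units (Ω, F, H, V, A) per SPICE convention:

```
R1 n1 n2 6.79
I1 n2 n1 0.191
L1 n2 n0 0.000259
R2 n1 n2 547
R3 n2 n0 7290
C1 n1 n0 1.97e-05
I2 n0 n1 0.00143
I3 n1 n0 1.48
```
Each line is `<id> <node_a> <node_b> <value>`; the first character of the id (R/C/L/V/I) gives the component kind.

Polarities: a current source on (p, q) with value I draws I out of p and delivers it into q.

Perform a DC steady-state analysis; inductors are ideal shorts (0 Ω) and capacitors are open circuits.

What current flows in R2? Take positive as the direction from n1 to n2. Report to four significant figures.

-0.01579 A

MNA unknowns: 2 node voltages V₁..V_2 plus 1 source current (L1)
R1: Y=0.1473 on G[1,2]
I1: z[2]−=0.191, z[1]+=0.191
L1: row V2−V0=0, i_L1 at 2,0
R2: Y=0.001828 on G[1,2]
R3: Y=0.0001372 on G[2,0]
C1: Y=0.000 on G[1,0]
I2: z[0]−=0.00143, z[1]+=0.00143
I3: z[1]−=1.48, z[0]+=1.48
solve → V1=-8.635, V2=0.000
aux → i_L1=-1.479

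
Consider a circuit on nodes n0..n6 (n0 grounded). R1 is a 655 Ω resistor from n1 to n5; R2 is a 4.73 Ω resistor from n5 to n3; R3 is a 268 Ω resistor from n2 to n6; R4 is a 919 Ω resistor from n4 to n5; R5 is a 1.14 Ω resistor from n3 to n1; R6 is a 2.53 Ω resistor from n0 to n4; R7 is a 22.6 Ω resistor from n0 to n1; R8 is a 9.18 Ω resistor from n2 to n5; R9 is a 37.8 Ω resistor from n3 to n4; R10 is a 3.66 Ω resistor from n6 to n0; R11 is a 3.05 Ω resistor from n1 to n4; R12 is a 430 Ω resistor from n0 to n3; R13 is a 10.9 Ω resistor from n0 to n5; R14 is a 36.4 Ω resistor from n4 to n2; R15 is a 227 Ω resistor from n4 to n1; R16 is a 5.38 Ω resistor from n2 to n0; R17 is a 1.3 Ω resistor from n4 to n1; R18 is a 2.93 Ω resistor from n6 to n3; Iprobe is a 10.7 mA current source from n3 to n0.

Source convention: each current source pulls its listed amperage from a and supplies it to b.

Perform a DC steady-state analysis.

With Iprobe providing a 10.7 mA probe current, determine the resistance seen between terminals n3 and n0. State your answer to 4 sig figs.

MNA unknowns: 6 node voltages V₁..V_6
R1: Y=0.001527 on G[1,5]
R2: Y=0.2114 on G[5,3]
R3: Y=0.003731 on G[2,6]
R4: Y=0.001088 on G[4,5]
R5: Y=0.8772 on G[3,1]
R6: Y=0.3953 on G[0,4]
R7: Y=0.04425 on G[0,1]
R8: Y=0.1089 on G[2,5]
R9: Y=0.02646 on G[3,4]
R10: Y=0.2732 on G[6,0]
R11: Y=0.3279 on G[1,4]
R12: Y=0.002326 on G[0,3]
R13: Y=0.09174 on G[0,5]
R14: Y=0.02747 on G[4,2]
R15: Y=0.004405 on G[4,1]
R16: Y=0.1859 on G[2,0]
R17: Y=0.7692 on G[4,1]
R18: Y=0.3413 on G[6,3]
Iprobe: z[3]−=0.0107, z[0]+=0.0107
solve → V1=-0.01564, V2=-0.005275, V3=-0.02155, V4=-0.01157, V5=-0.01246, V6=-0.01193

R_eq = 2.014 Ω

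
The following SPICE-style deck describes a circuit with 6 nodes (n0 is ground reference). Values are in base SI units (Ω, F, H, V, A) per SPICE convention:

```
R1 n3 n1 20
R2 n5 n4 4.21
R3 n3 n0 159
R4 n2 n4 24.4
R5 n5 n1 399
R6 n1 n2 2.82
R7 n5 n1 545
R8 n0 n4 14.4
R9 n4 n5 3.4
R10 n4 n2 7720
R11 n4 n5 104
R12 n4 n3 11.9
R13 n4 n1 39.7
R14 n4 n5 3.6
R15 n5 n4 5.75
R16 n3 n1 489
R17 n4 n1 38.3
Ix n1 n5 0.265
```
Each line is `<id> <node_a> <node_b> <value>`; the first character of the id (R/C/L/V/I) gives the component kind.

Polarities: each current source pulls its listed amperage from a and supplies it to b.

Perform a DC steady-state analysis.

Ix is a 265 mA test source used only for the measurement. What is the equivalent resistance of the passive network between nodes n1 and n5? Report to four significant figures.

MNA unknowns: 5 node voltages V₁..V_5
R1: Y=0.05000 on G[3,1]
R2: Y=0.2375 on G[5,4]
R3: Y=0.006289 on G[3,0]
R4: Y=0.04098 on G[2,4]
R5: Y=0.002506 on G[5,1]
R6: Y=0.3546 on G[1,2]
R7: Y=0.001835 on G[5,1]
R8: Y=0.06944 on G[0,4]
R9: Y=0.2941 on G[4,5]
R10: Y=0.0001295 on G[4,2]
R11: Y=0.009615 on G[4,5]
R12: Y=0.08403 on G[4,3]
R13: Y=0.02519 on G[4,1]
R14: Y=0.2778 on G[4,5]
R15: Y=0.1739 on G[5,4]
R16: Y=0.002045 on G[3,1]
R17: Y=0.02611 on G[4,1]
Ix: z[1]−=0.265, z[5]+=0.265
solve → V1=-2.040, V2=-1.821, V3=-0.7078, V4=0.06410, V5=0.3207

R_eq = 8.907 Ω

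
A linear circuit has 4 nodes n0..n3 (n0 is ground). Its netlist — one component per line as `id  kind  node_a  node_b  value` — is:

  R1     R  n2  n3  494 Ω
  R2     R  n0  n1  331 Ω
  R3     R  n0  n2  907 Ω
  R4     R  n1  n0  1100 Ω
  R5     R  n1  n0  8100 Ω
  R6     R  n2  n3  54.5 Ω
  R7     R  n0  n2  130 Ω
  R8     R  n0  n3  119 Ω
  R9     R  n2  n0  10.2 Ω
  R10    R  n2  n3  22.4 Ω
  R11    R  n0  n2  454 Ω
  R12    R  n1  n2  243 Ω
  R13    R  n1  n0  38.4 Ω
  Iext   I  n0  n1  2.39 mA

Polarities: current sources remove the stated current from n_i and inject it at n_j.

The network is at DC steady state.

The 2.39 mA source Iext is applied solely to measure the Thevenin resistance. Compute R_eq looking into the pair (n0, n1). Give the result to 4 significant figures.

Apply KCL at each of the 3 non-ground nodes and solve the resulting linear system.
Node n1: branches {R2, R4, R5, R12, R13, Iext} → V_1 = 0.07015
Node n2: branches {R1, R3, R6, R7, R9, R10, R11, R12} → V_2 = 0.002394
Node n3: branches {R1, R6, R8, R10} → V_3 = 0.002120

R_eq = 29.35 Ω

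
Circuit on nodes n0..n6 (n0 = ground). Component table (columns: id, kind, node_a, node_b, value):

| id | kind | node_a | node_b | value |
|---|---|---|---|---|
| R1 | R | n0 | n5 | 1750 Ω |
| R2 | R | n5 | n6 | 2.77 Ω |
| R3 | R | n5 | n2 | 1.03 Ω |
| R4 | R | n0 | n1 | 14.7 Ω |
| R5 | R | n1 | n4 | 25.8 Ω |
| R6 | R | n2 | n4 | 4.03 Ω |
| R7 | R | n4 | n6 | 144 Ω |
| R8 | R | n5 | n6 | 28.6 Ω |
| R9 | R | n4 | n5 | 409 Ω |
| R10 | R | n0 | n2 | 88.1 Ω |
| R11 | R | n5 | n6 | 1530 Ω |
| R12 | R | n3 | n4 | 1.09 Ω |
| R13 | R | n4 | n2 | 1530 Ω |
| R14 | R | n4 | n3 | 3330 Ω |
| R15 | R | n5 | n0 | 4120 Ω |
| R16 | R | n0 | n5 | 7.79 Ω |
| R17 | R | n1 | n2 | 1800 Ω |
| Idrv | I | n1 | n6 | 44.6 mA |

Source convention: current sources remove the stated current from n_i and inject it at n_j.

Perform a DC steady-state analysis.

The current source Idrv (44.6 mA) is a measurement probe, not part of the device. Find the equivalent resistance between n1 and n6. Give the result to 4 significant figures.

R_eq = 15.10 Ω

MNA unknowns: 6 node voltages V₁..V_6
R1: Y=0.0005714 on G[0,5]
R2: Y=0.3610 on G[5,6]
R3: Y=0.9709 on G[5,2]
R4: Y=0.06803 on G[0,1]
R5: Y=0.03876 on G[1,4]
R6: Y=0.2481 on G[2,4]
R7: Y=0.006944 on G[4,6]
R8: Y=0.03497 on G[5,6]
R9: Y=0.002445 on G[4,5]
R10: Y=0.01135 on G[0,2]
R11: Y=0.0006536 on G[5,6]
R12: Y=0.9174 on G[3,4]
R13: Y=0.0006536 on G[4,2]
R14: Y=0.0003003 on G[4,3]
R15: Y=0.0002427 on G[5,0]
R16: Y=0.1284 on G[0,5]
R17: Y=0.0005556 on G[1,2]
Idrv: z[1]−=0.0446, z[6]+=0.0446
solve → V1=-0.3794, V2=0.1656, V3=0.09761, V4=0.09761, V5=0.1852, V6=0.2942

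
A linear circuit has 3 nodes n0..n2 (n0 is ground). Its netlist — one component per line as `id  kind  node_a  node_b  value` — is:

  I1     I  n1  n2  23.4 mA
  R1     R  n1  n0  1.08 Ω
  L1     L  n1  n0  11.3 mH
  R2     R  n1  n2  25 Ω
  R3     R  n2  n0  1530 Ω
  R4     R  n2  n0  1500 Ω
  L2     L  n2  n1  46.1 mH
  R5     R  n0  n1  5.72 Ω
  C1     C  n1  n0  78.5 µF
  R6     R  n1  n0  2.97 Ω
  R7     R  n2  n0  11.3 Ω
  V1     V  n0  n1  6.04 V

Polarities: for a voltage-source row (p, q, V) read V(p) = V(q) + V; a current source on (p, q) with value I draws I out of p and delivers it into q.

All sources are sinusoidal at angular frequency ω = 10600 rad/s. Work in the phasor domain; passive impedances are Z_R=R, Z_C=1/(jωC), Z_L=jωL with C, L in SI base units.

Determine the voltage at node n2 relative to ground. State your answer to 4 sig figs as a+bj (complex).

-1.682+0.06870j V

MNA unknowns: 2 node voltages V₁..V_2 plus 1 source current (V1)
I1: z[1]−=0.0234, z[2]+=0.0234
R1: Y=0.9259+0.000j on G[1,0]
L1: Y=0.000-0.008349j on G[1,0]
R2: Y=0.04000+0.000j on G[1,2]
R3: Y=0.0006536+0.000j on G[2,0]
R4: Y=0.0006667+0.000j on G[2,0]
L2: Y=0.000-0.002046j on G[2,1]
R5: Y=0.1748+0.000j on G[0,1]
C1: Y=0.000+0.8321j on G[1,0]
R6: Y=0.3367+0.000j on G[1,0]
R7: Y=0.08850+0.000j on G[2,0]
V1: row V0−V1=6.04, i_V1 at 0,1
solve → V1=-6.040+0.000j, V2=-1.682+0.06870j
aux → i_V1=-8.833-4.969j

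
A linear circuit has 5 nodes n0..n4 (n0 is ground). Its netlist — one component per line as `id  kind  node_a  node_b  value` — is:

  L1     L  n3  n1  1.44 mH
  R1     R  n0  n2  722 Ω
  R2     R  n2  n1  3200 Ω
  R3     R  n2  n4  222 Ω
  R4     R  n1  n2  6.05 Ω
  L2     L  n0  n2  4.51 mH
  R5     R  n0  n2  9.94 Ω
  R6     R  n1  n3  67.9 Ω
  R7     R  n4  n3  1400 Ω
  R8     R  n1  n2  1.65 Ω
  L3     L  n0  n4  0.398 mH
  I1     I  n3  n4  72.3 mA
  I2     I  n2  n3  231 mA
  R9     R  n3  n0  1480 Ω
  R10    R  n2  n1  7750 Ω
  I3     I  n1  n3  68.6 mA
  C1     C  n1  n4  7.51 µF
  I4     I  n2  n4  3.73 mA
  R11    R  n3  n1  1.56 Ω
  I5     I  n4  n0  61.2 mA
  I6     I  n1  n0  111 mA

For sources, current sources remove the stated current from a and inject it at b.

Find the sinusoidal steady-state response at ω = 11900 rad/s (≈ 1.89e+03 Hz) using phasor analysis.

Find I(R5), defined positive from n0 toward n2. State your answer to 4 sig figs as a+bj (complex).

0.08066-0.06536j A

MNA unknowns: 4 node voltages V₁..V_4
L1: Y=0.000-0.05836j on G[3,1]
R1: Y=0.001385+0.000j on G[0,2]
R2: Y=0.0003125+0.000j on G[2,1]
R3: Y=0.004505+0.000j on G[2,4]
R4: Y=0.1653+0.000j on G[1,2]
L2: Y=0.000-0.01863j on G[0,2]
R5: Y=0.1006+0.000j on G[0,2]
R6: Y=0.01473+0.000j on G[1,3]
R7: Y=0.0007143+0.000j on G[4,3]
R8: Y=0.6061+0.000j on G[1,2]
L3: Y=0.000-0.2111j on G[0,4]
I1: z[3]−=0.0723, z[4]+=0.0723
I2: z[2]−=0.231, z[3]+=0.231
R9: Y=0.0006757+0.000j on G[3,0]
R10: Y=0.0001290+0.000j on G[2,1]
I3: z[1]−=0.0686, z[3]+=0.0686
C1: Y=0.000+0.08937j on G[1,4]
I4: z[2]−=0.00373, z[4]+=0.00373
R11: Y=0.6410+0.000j on G[3,1]
I5: z[4]−=0.0612, z[0]+=0.0612
I6: z[1]−=0.111, z[0]+=0.111
solve → V1=-0.5948+0.7615j, V2=-0.8018+0.6497j, V3=-0.2498+0.7900j, V4=0.3871-0.4848j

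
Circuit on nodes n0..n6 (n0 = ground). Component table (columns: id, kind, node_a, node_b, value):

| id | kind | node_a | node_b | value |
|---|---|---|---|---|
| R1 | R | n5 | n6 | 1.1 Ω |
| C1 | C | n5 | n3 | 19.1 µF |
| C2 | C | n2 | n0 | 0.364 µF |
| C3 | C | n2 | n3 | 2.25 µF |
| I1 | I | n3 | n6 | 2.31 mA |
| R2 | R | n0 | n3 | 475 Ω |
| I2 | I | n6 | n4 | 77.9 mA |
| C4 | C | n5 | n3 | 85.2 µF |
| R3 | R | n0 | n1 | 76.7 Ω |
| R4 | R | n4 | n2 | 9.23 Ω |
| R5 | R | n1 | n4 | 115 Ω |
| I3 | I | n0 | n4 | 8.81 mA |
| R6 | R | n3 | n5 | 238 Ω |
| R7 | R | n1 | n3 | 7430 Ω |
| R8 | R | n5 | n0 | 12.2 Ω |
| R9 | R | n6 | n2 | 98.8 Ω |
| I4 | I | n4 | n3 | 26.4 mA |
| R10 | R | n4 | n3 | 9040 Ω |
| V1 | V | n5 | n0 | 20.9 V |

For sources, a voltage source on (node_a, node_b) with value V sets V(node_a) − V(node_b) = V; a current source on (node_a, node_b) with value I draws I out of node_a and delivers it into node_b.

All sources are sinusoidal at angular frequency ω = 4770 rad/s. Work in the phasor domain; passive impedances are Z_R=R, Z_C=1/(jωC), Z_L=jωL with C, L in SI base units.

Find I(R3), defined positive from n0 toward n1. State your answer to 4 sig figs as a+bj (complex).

-0.09273-0.0003727j A

Element admittances at ω=4770 rad/s:
  Y(R1) = 0.9091+0.000j S between n5,n6
  Y(C1) = 0.000+0.09111j S between n5,n3
  Y(C2) = 0.000+0.001736j S between n2,n0
  Y(C3) = 0.000+0.01073j S between n2,n3
  I1: injects 0.00231 A into n6 (from n3)
  Y(R2) = 0.002105+0.000j S between n0,n3
  I2: injects 0.0779 A into n4 (from n6)
  Y(C4) = 0.000+0.4064j S between n5,n3
  Y(R3) = 0.01304+0.000j S between n0,n1
  Y(R4) = 0.1083+0.000j S between n4,n2
  Y(R5) = 0.008696+0.000j S between n1,n4
  I3: injects 0.00881 A into n4 (from n0)
  Y(R6) = 0.004202+0.000j S between n3,n5
  Y(R7) = 0.0001346+0.000j S between n1,n3
  Y(R8) = 0.08197+0.000j S between n5,n0
  Y(R9) = 0.01012+0.000j S between n6,n2
  I4: injects 0.0264 A into n3 (from n4)
  Y(R10) = 0.0001106+0.000j S between n4,n3
  V1: constraint V(n5)−V(n0) = 20.9
Assemble and solve the 7×7 MNA system:
  V(n1)=7.113+0.02859j  V(n2)=17.84+0.07465j  V(n3)=20.83+0.04429j  V(n4)=17.56+0.07120j  V(n5)=20.90+0.000j  V(n6)=20.78+0.0008220j
  i(V1)=-1.841-0.03145j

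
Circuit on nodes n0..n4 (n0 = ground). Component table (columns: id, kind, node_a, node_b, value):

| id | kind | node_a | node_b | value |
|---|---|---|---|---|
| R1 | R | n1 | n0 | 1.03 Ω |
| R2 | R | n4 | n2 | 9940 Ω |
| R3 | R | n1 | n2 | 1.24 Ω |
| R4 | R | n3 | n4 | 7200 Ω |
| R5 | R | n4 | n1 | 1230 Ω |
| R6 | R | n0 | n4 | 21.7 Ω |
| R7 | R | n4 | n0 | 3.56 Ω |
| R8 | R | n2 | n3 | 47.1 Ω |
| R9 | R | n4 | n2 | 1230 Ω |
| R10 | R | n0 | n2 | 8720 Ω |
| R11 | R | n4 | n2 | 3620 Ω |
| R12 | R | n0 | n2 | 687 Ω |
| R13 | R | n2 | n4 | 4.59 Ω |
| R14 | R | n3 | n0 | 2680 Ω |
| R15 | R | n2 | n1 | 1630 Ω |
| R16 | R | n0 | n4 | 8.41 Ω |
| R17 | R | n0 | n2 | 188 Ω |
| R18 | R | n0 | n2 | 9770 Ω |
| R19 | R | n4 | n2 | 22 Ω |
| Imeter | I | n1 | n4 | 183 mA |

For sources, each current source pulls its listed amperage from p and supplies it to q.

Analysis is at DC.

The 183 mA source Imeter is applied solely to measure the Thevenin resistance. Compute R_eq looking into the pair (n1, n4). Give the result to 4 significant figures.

Element admittances at DC:
  Y(R1) = 0.9709 S between n1,n0
  Y(R2) = 0.0001006 S between n4,n2
  Y(R3) = 0.8065 S between n1,n2
  Y(R4) = 0.0001389 S between n3,n4
  Y(R5) = 0.0008130 S between n4,n1
  Y(R6) = 0.04608 S between n0,n4
  Y(R7) = 0.2809 S between n4,n0
  Y(R8) = 0.02123 S between n2,n3
  Y(R9) = 0.0008130 S between n4,n2
  Y(R10) = 0.0001147 S between n0,n2
  Y(R11) = 0.0002762 S between n4,n2
  Y(R12) = 0.001456 S between n0,n2
  Y(R13) = 0.2179 S between n2,n4
  Y(R14) = 0.0003731 S between n3,n0
  Y(R15) = 0.0006135 S between n2,n1
  Y(R16) = 0.1189 S between n0,n4
  Y(R17) = 0.005319 S between n0,n2
  Y(R18) = 0.0001024 S between n0,n2
  Y(R19) = 0.04545 S between n4,n2
  Imeter: injects 0.183 A into n4 (from n1)
Assemble and solve the 4×4 MNA system:
  V(n1)=-0.1138  V(n2)=-0.02424  V(n3)=-0.02208  V(n4)=0.2481

R_eq = 1.977 Ω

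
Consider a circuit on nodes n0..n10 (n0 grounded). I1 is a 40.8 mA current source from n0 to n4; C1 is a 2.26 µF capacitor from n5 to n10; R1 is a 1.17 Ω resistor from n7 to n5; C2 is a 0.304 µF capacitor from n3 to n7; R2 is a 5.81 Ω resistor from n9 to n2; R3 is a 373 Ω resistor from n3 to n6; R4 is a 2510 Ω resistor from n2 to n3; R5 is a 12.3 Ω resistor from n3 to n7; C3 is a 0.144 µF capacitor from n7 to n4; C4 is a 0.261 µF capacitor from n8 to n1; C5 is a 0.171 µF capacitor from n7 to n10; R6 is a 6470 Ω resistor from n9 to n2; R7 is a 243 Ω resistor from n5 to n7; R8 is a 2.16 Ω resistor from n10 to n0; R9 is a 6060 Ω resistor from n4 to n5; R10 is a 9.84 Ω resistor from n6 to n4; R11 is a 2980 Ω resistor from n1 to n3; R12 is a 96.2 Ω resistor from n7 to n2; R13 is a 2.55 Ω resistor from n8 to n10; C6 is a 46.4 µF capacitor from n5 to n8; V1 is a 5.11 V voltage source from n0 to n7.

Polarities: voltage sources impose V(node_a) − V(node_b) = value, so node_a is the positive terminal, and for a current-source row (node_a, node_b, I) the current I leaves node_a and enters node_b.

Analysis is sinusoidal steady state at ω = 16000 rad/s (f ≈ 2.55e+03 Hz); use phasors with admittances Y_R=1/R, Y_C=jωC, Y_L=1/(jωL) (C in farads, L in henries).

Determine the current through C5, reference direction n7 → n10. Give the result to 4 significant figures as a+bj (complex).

-0.001360-0.008954j A

Apply KCL at each of the 10 non-ground nodes and solve the resulting linear system.
Node n1: branches {C4, R11} → V_1 = -3.891-0.7735j
Node n2: branches {R2, R4, R6, R12} → V_2 = -5.100-0.009211j
Node n3: branches {C2, R3, R4, R5, R11} → V_3 = -4.849-0.2495j
Node n4: branches {I1, C3, R9, R10} → V_4 = 3.665-7.499j
Node n5: branches {C1, R1, R7, R9, C6} → V_5 = -4.120+0.2562j
Node n6: branches {R3, R10} → V_6 = 3.446-7.313j
Node n7: branches {R1, C2, R5, C3, C5, R7, R12, V1} → V_7 = -5.110+0.000j
Node n8: branches {C4, R13, C6} → V_8 = -3.933-0.8505j
Node n9: branches {R2, R6} → V_9 = -5.100-0.009211j
Node n10: branches {C1, C5, R8, R13} → V_10 = -1.837-0.4970j
Source currents: i(V1)=-0.8913-0.2301j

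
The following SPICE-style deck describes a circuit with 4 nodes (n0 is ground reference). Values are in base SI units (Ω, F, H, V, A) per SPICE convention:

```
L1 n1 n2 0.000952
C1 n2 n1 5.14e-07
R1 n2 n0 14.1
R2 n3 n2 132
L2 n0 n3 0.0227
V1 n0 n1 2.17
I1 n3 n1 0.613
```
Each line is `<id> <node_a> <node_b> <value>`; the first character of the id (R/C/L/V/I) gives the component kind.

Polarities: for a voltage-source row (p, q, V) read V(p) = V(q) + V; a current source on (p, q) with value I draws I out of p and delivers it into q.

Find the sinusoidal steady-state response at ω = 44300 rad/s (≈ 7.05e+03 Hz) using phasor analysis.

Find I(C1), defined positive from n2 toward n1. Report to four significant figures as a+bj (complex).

Apply KCL at each of the 3 non-ground nodes and solve the resulting linear system.
Node n1: branches {L1, C1, V1, I1} → V_1 = -2.170+0.000j
Node n2: branches {L1, C1, R1, R2} → V_2 = -8.446-1.313j
Node n3: branches {R2, L2, I1} → V_3 = -87.68-12.82j
Source currents: i(V1)=-0.6118-0.005908j

0.02989-0.1429j A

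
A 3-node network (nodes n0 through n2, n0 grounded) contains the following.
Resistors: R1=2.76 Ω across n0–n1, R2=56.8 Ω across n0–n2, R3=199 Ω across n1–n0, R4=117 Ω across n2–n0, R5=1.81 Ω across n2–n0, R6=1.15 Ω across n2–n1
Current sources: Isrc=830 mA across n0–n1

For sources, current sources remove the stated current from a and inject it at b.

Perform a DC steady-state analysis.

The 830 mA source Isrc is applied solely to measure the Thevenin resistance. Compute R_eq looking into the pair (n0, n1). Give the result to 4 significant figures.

R_eq = 1.399 Ω

Apply KCL at each of the 2 non-ground nodes and solve the resulting linear system.
Node n1: branches {R1, R3, R6, Isrc} → V_1 = 1.161
Node n2: branches {R2, R4, R5, R6} → V_2 = 0.6972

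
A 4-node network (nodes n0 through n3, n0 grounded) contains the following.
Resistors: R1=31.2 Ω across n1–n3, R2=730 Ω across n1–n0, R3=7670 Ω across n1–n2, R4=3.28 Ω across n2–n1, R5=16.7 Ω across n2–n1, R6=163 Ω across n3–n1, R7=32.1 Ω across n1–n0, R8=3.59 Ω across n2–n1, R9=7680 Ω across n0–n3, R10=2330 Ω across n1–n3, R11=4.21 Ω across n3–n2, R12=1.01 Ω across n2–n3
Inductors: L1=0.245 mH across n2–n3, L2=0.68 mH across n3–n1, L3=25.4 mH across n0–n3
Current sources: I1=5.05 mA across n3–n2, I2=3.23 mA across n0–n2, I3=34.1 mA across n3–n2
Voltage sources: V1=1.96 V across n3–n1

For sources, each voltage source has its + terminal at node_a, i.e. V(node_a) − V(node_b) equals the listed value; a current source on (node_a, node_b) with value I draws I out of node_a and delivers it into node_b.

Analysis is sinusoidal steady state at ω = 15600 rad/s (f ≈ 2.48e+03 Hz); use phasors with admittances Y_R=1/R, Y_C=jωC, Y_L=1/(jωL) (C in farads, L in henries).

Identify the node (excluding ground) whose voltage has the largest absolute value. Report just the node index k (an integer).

3

Element admittances at ω=15600 rad/s:
  Y(R1) = 0.03205+0.000j S between n1,n3
  Y(R2) = 0.001370+0.000j S between n1,n0
  Y(L1) = 0.000-0.2616j S between n2,n3
  Y(R3) = 0.0001304+0.000j S between n1,n2
  Y(R4) = 0.3049+0.000j S between n2,n1
  I1: injects 0.00505 A into n2 (from n3)
  Y(R5) = 0.05988+0.000j S between n2,n1
  Y(R6) = 0.006135+0.000j S between n3,n1
  Y(L2) = 0.000-0.09427j S between n3,n1
  Y(R7) = 0.03115+0.000j S between n1,n0
  Y(L3) = 0.000-0.002524j S between n0,n3
  Y(R8) = 0.2786+0.000j S between n2,n1
  Y(R9) = 0.0001302+0.000j S between n0,n3
  Y(R10) = 0.0004292+0.000j S between n1,n3
  Y(R11) = 0.2375+0.000j S between n3,n2
  I2: injects 0.00323 A into n2 (from n0)
  Y(R12) = 0.9901+0.000j S between n2,n3
  I3: injects 0.0341 A into n2 (from n3)
  V1: constraint V(n3)−V(n1) = 1.96
Assemble and solve the 4×4 MNA system:
  V(n1)=0.07892+0.1576j  V(n2)=1.400+0.06825j  V(n3)=2.039+0.1576j
  i(V1)=-0.9232+0.2474j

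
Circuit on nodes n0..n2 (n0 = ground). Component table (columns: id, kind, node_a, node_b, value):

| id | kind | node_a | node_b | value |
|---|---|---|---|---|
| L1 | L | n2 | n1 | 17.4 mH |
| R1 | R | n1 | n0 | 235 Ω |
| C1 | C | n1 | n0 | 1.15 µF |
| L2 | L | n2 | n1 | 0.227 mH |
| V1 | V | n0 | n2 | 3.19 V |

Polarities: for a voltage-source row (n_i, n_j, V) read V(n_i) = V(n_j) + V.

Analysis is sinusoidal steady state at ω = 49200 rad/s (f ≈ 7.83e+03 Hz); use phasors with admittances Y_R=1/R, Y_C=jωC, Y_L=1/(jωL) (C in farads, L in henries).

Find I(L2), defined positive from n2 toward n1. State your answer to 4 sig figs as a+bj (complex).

MNA unknowns: 2 node voltages V₁..V_2 plus 1 source current (V1)
L1: Y=0.000-0.001168j on G[2,1]
R1: Y=0.004255+0.000j on G[1,0]
C1: Y=0.000+0.05658j on G[1,0]
L2: Y=0.000-0.08954j on G[2,1]
V1: row V0−V2=3.19, i_V1 at 0,2
solve → V1=-8.349+1.041j, V2=-3.190+0.000j
aux → i_V1=-0.09443-0.4680j

-0.09322-0.4619j A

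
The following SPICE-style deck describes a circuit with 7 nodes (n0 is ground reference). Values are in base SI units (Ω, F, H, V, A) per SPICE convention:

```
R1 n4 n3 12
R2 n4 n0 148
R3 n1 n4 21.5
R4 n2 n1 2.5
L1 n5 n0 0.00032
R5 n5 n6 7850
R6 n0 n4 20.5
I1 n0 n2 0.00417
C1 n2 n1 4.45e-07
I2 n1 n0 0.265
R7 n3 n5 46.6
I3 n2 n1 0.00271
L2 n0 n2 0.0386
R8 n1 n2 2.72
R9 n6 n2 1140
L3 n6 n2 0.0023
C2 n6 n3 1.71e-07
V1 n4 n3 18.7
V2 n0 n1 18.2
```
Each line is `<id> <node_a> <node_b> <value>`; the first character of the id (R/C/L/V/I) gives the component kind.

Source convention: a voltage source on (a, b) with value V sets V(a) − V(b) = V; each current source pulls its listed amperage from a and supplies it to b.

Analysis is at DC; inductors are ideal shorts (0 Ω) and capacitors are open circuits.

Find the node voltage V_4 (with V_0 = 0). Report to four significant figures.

-3.605 V

Apply KCL at each of the 6 non-ground nodes and solve the resulting linear system.
Node n1: branches {R3, R4, C1, I2, I3, R8, V2} → V_1 = -18.20
Node n2: branches {R4, I1, C1, I3, L2, R8, R9, L3} → V_2 = 0.000
Node n3: branches {R1, R7, C2, V1} → V_3 = -22.30
Node n4: branches {R1, R2, R3, R6, V1} → V_4 = -3.605
Node n5: branches {L1, R5, R7} → V_5 = 0.000
Node n6: branches {R5, R9, L3, C2} → V_6 = 0.000
Source currents: i(L1)=-0.4786, i(L2)=13.97, i(L3)=0.000, i(V1)=-2.037, i(V2)=-14.39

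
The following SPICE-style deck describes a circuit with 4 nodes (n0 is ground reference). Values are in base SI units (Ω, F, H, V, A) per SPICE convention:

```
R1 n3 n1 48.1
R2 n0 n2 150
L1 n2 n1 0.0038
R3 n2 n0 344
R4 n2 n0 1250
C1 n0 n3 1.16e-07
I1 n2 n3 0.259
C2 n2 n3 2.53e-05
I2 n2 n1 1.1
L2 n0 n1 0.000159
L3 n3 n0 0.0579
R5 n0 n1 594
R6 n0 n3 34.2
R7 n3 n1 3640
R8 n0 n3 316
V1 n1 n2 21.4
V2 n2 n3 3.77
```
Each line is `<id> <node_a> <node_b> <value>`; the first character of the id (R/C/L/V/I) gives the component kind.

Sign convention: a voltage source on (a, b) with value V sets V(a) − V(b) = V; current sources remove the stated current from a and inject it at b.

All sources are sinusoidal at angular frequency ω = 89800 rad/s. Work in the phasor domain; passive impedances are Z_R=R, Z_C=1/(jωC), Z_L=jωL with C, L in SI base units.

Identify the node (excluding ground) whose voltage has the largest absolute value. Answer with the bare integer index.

MNA unknowns: 3 node voltages V₁..V_3 plus 2 source currents (V1, V2)
R1: Y=0.02079+0.000j on G[3,1]
R2: Y=0.006667+0.000j on G[0,2]
L1: Y=0.000-0.002930j on G[2,1]
R3: Y=0.002907+0.000j on G[2,0]
R4: Y=0.0008000+0.000j on G[2,0]
C1: Y=0.000+0.01042j on G[0,3]
I1: z[2]−=0.259, z[3]+=0.259
C2: Y=0.000+2.272j on G[2,3]
I2: z[2]−=1.1, z[1]+=1.1
L2: Y=0.000-0.07004j on G[0,1]
L3: Y=0.000-0.0001923j on G[3,0]
R5: Y=0.001684+0.000j on G[0,1]
R6: Y=0.02924+0.000j on G[0,3]
R7: Y=0.0002747+0.000j on G[3,1]
R8: Y=0.003165+0.000j on G[0,3]
V1: row V1−V2=21.4, i_V1 at 1,2
V2: row V2−V3=3.77, i_V2 at 2,3
solve → V1=5.535+13.23j, V2=-15.87+13.23j, V3=-19.64+13.23j
aux → i_V1=-0.3664+0.4281j, i_V2=-1.561-8.337j

3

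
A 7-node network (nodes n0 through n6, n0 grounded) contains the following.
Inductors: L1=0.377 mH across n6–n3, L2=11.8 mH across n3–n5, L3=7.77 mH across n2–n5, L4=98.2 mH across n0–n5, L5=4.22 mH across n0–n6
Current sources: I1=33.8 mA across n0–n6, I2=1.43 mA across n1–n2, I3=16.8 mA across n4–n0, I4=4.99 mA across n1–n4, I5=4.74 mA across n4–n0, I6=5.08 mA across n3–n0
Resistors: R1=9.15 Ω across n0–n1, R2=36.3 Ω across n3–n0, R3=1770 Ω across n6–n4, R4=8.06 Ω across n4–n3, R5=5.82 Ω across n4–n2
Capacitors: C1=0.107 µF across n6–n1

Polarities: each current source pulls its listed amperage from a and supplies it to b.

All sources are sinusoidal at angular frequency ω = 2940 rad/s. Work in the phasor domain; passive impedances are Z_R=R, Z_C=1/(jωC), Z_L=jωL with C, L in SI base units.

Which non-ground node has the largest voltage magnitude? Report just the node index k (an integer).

6

Apply KCL at each of the 6 non-ground nodes and solve the resulting linear system.
Node n1: branches {I2, R1, I4, C1} → V_1 = -0.05917+0.0002961j
Node n2: branches {I2, L3, R5} → V_2 = -0.06202+0.09769j
Node n3: branches {L1, L2, R2, R4, I6} → V_3 = 0.04754+0.1245j
Node n4: branches {I3, R3, R4, I4, I5, R5} → V_4 = -0.07179+0.1090j
Node n5: branches {L2, L3, L4} → V_5 = -0.01768+0.1034j
Node n6: branches {L1, I1, R3, L5, C1} → V_6 = 0.04370+0.1486j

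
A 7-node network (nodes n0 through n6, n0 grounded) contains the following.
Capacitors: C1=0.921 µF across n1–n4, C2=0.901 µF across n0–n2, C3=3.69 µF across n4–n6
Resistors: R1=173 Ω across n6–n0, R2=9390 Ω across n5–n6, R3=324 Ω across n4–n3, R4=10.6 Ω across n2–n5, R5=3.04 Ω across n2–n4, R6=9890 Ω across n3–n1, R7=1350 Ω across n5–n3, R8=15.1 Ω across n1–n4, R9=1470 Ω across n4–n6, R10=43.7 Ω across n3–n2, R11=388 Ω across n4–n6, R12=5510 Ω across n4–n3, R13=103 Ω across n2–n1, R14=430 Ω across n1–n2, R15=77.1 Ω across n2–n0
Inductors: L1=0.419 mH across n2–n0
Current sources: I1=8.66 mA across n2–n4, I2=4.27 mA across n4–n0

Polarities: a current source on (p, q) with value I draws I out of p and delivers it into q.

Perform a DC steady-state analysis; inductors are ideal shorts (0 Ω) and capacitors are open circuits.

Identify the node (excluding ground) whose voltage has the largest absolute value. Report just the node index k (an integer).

4

MNA unknowns: 6 node voltages V₁..V_6 plus 1 source current (L1)
C1: Y=0.000 on G[1,4]
R1: Y=0.005780 on G[6,0]
R2: Y=0.0001065 on G[5,6]
R3: Y=0.003086 on G[4,3]
R4: Y=0.09434 on G[2,5]
R5: Y=0.3289 on G[2,4]
R6: Y=0.0001011 on G[3,1]
L1: row V2−V0=0, i_L1 at 2,0
R7: Y=0.0007407 on G[5,3]
R8: Y=0.06623 on G[1,4]
R9: Y=0.0006803 on G[4,6]
R10: Y=0.02288 on G[3,2]
R11: Y=0.002577 on G[4,6]
I1: z[2]−=0.00866, z[4]+=0.00866
C2: Y=0.000 on G[0,2]
R12: Y=0.0001815 on G[4,3]
C3: Y=0.000 on G[4,6]
R13: Y=0.009709 on G[2,1]
R14: Y=0.002326 on G[1,2]
R15: Y=0.01297 on G[2,0]
I2: z[4]−=0.00427, z[0]+=0.00427
solve → V1=0.01078, V2=0.000, V3=0.001585, V4=0.01276, V5=1.742e-05, V6=0.004544
aux → i_L1=-0.004296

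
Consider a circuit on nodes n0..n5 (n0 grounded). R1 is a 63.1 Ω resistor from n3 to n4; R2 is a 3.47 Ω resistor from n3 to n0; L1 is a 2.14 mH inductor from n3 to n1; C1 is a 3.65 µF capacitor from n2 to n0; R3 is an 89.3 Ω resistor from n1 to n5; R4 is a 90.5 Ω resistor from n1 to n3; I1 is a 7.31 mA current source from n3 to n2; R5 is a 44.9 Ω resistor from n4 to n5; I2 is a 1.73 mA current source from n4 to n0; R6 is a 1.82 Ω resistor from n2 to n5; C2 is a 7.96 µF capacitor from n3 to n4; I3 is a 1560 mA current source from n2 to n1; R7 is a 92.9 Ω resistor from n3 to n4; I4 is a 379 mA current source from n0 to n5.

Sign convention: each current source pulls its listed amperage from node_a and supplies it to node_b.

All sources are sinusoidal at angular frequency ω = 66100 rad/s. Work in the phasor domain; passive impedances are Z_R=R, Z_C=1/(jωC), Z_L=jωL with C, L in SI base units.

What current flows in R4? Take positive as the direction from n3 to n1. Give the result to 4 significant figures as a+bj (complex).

MNA unknowns: 5 node voltages V₁..V_5
R1: Y=0.01585+0.000j on G[3,4]
R2: Y=0.2882+0.000j on G[3,0]
L1: Y=0.000-0.007069j on G[3,1]
C1: Y=0.000+0.2413j on G[2,0]
R3: Y=0.01120+0.000j on G[1,5]
R4: Y=0.01105+0.000j on G[1,3]
I1: z[3]−=0.00731, z[2]+=0.00731
R5: Y=0.02227+0.000j on G[4,5]
I2: z[4]−=0.00173, z[0]+=0.00173
R6: Y=0.5495+0.000j on G[2,5]
C2: Y=0.000+0.5262j on G[3,4]
I3: z[2]−=1.56, z[1]+=1.56
R7: Y=0.01076+0.000j on G[3,4]
I4: z[0]−=0.379, z[5]+=0.379
solve → V1=66.07+20.90j, V2=0.6246+1.885j, V3=2.888-0.5229j, V4=2.999-0.4981j, V5=2.623+2.160j

-0.6981-0.2367j A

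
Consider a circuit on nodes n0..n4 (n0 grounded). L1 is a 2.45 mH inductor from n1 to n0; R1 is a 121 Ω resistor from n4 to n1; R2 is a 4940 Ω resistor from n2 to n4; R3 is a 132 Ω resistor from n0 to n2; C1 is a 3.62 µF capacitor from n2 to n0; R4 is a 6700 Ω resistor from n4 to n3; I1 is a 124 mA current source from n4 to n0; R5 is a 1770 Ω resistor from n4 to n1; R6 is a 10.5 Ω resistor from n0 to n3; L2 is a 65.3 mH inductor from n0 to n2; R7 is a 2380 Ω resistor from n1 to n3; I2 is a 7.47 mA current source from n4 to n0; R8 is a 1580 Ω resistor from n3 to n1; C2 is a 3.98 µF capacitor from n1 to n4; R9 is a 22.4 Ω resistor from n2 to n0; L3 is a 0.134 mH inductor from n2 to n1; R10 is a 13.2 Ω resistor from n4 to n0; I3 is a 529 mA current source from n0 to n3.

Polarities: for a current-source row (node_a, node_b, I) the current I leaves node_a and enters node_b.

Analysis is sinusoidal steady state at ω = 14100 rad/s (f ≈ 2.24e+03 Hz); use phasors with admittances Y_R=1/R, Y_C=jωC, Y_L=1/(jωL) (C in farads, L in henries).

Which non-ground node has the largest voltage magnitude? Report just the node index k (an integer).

Element admittances at ω=14100 rad/s:
  Y(L1) = 0.000-0.02895j S between n1,n0
  Y(R1) = 0.008264+0.000j S between n4,n1
  Y(R2) = 0.0002024+0.000j S between n2,n4
  Y(R3) = 0.007576+0.000j S between n0,n2
  Y(C1) = 0.000+0.05104j S between n2,n0
  Y(R4) = 0.0001493+0.000j S between n4,n3
  I1: injects 0.124 A into n0 (from n4)
  Y(R5) = 0.0005650+0.000j S between n4,n1
  Y(R6) = 0.09524+0.000j S between n0,n3
  Y(L2) = 0.000-0.001086j S between n0,n2
  Y(R7) = 0.0004202+0.000j S between n1,n3
  I2: injects 0.00747 A into n0 (from n4)
  Y(R8) = 0.0006329+0.000j S between n3,n1
  Y(C2) = 0.000+0.05612j S between n1,n4
  Y(R9) = 0.04464+0.000j S between n2,n0
  Y(L3) = 0.000-0.5293j S between n2,n1
  Y(R10) = 0.07576+0.000j S between n4,n0
  I3: injects 0.529 A into n3 (from n0)
Assemble and solve the 4×4 MNA system:
  V(n1)=-0.6062-0.2487j  V(n2)=-0.6913-0.1995j  V(n3)=5.477-0.002152j  V(n4)=-1.198+0.3645j

3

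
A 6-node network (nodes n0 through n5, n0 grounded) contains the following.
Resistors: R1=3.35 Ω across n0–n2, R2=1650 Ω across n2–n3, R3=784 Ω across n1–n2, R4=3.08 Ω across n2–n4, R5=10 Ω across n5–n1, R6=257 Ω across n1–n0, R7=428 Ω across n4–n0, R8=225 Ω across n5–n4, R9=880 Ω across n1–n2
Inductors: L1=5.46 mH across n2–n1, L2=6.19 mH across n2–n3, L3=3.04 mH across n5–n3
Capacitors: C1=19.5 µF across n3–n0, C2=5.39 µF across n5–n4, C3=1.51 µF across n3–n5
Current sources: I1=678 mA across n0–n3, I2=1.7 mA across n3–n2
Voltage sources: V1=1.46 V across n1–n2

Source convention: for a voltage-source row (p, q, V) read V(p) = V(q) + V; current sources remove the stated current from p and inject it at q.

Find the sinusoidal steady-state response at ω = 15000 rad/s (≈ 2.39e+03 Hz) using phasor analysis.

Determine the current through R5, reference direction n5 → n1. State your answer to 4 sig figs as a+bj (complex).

-0.05824-0.05362j A

Apply KCL at each of the 5 non-ground nodes and solve the resulting linear system.
Node n1: branches {R3, L1, R5, R6, R9, V1} → V_1 = 1.366-0.01152j
Node n2: branches {R1, R2, R3, L1, R4, L2, R9, I2, V1} → V_2 = -0.09413-0.01152j
Node n3: branches {R2, C1, L2, I1, L3, I2, C3} → V_3 = 0.01070-2.395j
Node n4: branches {R4, R7, R8, C2} → V_4 = 0.08870+0.1508j
Node n5: branches {R5, R8, L3, C2, C3} → V_5 = 0.7835-0.5478j
Source currents: i(V1)=-0.06708-0.03575j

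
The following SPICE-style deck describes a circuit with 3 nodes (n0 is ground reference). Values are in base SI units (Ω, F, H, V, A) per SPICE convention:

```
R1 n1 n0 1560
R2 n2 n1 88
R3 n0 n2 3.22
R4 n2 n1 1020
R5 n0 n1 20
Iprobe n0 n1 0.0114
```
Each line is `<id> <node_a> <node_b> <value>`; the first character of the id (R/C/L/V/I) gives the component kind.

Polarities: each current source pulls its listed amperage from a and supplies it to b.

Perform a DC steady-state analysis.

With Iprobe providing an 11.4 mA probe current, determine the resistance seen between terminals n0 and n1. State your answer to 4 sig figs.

MNA unknowns: 2 node voltages V₁..V_2
R1: Y=0.0006410 on G[1,0]
R2: Y=0.01136 on G[2,1]
R3: Y=0.3106 on G[0,2]
R4: Y=0.0009804 on G[2,1]
R5: Y=0.05000 on G[0,1]
Iprobe: z[0]−=0.0114, z[1]+=0.0114
solve → V1=0.1824, V2=0.006971

R_eq = 16.00 Ω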